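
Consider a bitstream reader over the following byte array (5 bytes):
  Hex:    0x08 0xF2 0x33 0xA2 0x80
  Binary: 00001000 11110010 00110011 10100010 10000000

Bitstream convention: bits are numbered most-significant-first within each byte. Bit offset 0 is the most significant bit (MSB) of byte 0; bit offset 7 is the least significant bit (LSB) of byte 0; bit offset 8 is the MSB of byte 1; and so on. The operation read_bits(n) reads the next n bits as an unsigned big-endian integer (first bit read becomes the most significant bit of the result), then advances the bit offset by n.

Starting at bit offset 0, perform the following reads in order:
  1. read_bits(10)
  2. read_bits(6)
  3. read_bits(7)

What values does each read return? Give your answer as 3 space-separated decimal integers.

Read 1: bits[0:10] width=10 -> value=35 (bin 0000100011); offset now 10 = byte 1 bit 2; 30 bits remain
Read 2: bits[10:16] width=6 -> value=50 (bin 110010); offset now 16 = byte 2 bit 0; 24 bits remain
Read 3: bits[16:23] width=7 -> value=25 (bin 0011001); offset now 23 = byte 2 bit 7; 17 bits remain

Answer: 35 50 25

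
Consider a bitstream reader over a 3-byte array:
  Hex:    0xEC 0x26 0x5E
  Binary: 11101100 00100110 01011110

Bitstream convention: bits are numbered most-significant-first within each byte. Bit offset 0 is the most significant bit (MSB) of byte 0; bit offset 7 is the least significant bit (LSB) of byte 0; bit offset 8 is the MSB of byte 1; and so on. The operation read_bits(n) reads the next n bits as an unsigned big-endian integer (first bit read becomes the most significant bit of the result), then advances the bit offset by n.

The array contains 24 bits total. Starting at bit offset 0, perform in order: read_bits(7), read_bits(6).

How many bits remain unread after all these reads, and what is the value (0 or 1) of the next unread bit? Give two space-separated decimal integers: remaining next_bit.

Read 1: bits[0:7] width=7 -> value=118 (bin 1110110); offset now 7 = byte 0 bit 7; 17 bits remain
Read 2: bits[7:13] width=6 -> value=4 (bin 000100); offset now 13 = byte 1 bit 5; 11 bits remain

Answer: 11 1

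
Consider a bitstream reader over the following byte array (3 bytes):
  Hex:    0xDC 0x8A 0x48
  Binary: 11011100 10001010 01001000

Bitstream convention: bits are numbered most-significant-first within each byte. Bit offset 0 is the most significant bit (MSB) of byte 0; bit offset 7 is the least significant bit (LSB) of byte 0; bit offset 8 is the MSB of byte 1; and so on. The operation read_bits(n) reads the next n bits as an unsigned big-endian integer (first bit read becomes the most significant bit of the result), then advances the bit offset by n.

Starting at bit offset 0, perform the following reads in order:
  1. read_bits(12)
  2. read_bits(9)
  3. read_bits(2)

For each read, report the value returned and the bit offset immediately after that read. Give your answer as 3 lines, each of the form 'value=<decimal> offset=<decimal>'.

Read 1: bits[0:12] width=12 -> value=3528 (bin 110111001000); offset now 12 = byte 1 bit 4; 12 bits remain
Read 2: bits[12:21] width=9 -> value=329 (bin 101001001); offset now 21 = byte 2 bit 5; 3 bits remain
Read 3: bits[21:23] width=2 -> value=0 (bin 00); offset now 23 = byte 2 bit 7; 1 bits remain

Answer: value=3528 offset=12
value=329 offset=21
value=0 offset=23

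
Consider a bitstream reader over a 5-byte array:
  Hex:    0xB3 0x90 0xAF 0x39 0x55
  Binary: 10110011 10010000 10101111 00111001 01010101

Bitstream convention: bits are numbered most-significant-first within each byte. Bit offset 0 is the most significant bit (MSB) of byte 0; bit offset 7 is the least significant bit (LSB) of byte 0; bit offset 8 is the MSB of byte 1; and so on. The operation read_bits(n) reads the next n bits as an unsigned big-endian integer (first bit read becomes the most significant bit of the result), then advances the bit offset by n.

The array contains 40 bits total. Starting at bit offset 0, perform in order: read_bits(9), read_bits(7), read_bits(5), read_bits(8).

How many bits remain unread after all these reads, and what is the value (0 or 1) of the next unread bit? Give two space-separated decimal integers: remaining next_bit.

Read 1: bits[0:9] width=9 -> value=359 (bin 101100111); offset now 9 = byte 1 bit 1; 31 bits remain
Read 2: bits[9:16] width=7 -> value=16 (bin 0010000); offset now 16 = byte 2 bit 0; 24 bits remain
Read 3: bits[16:21] width=5 -> value=21 (bin 10101); offset now 21 = byte 2 bit 5; 19 bits remain
Read 4: bits[21:29] width=8 -> value=231 (bin 11100111); offset now 29 = byte 3 bit 5; 11 bits remain

Answer: 11 0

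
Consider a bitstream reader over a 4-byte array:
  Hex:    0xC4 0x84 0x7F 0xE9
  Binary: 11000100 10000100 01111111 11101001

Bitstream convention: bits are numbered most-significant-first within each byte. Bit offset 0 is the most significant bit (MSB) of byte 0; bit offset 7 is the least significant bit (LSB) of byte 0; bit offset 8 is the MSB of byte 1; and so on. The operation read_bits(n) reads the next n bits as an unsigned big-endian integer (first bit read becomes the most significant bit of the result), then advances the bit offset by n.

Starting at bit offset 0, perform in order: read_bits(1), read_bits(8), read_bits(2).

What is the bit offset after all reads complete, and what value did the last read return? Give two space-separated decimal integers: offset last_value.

Answer: 11 0

Derivation:
Read 1: bits[0:1] width=1 -> value=1 (bin 1); offset now 1 = byte 0 bit 1; 31 bits remain
Read 2: bits[1:9] width=8 -> value=137 (bin 10001001); offset now 9 = byte 1 bit 1; 23 bits remain
Read 3: bits[9:11] width=2 -> value=0 (bin 00); offset now 11 = byte 1 bit 3; 21 bits remain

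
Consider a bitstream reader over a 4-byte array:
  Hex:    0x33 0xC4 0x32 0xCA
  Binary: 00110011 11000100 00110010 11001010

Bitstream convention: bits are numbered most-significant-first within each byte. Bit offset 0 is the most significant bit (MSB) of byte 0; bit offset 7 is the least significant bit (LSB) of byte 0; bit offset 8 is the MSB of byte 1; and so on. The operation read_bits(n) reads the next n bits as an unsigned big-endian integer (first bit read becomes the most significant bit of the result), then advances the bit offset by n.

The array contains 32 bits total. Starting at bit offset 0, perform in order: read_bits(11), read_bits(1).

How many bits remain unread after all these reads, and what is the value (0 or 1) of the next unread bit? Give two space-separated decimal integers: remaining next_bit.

Answer: 20 0

Derivation:
Read 1: bits[0:11] width=11 -> value=414 (bin 00110011110); offset now 11 = byte 1 bit 3; 21 bits remain
Read 2: bits[11:12] width=1 -> value=0 (bin 0); offset now 12 = byte 1 bit 4; 20 bits remain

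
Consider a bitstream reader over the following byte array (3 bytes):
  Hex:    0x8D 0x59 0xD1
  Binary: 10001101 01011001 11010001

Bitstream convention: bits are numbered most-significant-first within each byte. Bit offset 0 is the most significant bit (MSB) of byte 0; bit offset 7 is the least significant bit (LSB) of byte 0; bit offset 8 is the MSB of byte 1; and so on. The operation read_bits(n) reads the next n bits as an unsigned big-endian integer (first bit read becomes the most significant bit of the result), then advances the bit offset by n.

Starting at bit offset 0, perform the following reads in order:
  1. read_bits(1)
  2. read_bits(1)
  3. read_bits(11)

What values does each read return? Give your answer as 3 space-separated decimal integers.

Answer: 1 0 427

Derivation:
Read 1: bits[0:1] width=1 -> value=1 (bin 1); offset now 1 = byte 0 bit 1; 23 bits remain
Read 2: bits[1:2] width=1 -> value=0 (bin 0); offset now 2 = byte 0 bit 2; 22 bits remain
Read 3: bits[2:13] width=11 -> value=427 (bin 00110101011); offset now 13 = byte 1 bit 5; 11 bits remain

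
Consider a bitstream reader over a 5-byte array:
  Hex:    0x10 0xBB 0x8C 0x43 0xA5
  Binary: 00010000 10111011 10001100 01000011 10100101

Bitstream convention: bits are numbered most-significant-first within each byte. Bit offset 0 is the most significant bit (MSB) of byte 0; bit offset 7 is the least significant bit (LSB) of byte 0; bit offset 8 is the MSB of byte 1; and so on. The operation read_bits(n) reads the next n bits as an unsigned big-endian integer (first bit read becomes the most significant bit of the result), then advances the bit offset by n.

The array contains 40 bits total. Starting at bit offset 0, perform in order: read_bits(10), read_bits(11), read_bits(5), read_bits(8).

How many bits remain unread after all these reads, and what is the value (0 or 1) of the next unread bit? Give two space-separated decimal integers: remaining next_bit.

Read 1: bits[0:10] width=10 -> value=66 (bin 0001000010); offset now 10 = byte 1 bit 2; 30 bits remain
Read 2: bits[10:21] width=11 -> value=1905 (bin 11101110001); offset now 21 = byte 2 bit 5; 19 bits remain
Read 3: bits[21:26] width=5 -> value=17 (bin 10001); offset now 26 = byte 3 bit 2; 14 bits remain
Read 4: bits[26:34] width=8 -> value=14 (bin 00001110); offset now 34 = byte 4 bit 2; 6 bits remain

Answer: 6 1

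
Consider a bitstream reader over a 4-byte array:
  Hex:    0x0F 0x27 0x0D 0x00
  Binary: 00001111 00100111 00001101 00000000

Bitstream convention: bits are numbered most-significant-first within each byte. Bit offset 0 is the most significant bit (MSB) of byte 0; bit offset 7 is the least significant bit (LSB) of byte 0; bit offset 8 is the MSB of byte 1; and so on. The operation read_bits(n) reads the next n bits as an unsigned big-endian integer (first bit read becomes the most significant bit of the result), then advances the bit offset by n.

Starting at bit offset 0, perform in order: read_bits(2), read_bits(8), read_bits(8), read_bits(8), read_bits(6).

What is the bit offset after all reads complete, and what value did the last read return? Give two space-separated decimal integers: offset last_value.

Read 1: bits[0:2] width=2 -> value=0 (bin 00); offset now 2 = byte 0 bit 2; 30 bits remain
Read 2: bits[2:10] width=8 -> value=60 (bin 00111100); offset now 10 = byte 1 bit 2; 22 bits remain
Read 3: bits[10:18] width=8 -> value=156 (bin 10011100); offset now 18 = byte 2 bit 2; 14 bits remain
Read 4: bits[18:26] width=8 -> value=52 (bin 00110100); offset now 26 = byte 3 bit 2; 6 bits remain
Read 5: bits[26:32] width=6 -> value=0 (bin 000000); offset now 32 = byte 4 bit 0; 0 bits remain

Answer: 32 0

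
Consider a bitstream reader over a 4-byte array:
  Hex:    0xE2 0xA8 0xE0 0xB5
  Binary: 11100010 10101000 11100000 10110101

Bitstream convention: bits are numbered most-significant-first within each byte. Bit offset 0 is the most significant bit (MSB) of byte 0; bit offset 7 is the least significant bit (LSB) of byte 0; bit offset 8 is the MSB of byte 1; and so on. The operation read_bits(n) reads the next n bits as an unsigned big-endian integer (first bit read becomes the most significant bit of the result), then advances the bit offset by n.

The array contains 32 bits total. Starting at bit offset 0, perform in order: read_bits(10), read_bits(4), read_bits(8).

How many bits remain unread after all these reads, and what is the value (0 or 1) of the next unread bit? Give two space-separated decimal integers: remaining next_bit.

Answer: 10 0

Derivation:
Read 1: bits[0:10] width=10 -> value=906 (bin 1110001010); offset now 10 = byte 1 bit 2; 22 bits remain
Read 2: bits[10:14] width=4 -> value=10 (bin 1010); offset now 14 = byte 1 bit 6; 18 bits remain
Read 3: bits[14:22] width=8 -> value=56 (bin 00111000); offset now 22 = byte 2 bit 6; 10 bits remain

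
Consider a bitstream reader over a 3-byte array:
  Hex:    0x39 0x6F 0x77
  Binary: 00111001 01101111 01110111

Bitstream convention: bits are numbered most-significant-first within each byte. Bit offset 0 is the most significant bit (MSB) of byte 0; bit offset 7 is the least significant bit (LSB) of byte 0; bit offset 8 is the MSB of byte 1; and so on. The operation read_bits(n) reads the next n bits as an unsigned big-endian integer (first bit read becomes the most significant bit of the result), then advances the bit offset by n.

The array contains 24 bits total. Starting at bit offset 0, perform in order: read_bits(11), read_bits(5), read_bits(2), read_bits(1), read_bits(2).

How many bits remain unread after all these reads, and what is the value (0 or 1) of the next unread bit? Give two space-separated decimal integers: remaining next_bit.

Answer: 3 1

Derivation:
Read 1: bits[0:11] width=11 -> value=459 (bin 00111001011); offset now 11 = byte 1 bit 3; 13 bits remain
Read 2: bits[11:16] width=5 -> value=15 (bin 01111); offset now 16 = byte 2 bit 0; 8 bits remain
Read 3: bits[16:18] width=2 -> value=1 (bin 01); offset now 18 = byte 2 bit 2; 6 bits remain
Read 4: bits[18:19] width=1 -> value=1 (bin 1); offset now 19 = byte 2 bit 3; 5 bits remain
Read 5: bits[19:21] width=2 -> value=2 (bin 10); offset now 21 = byte 2 bit 5; 3 bits remain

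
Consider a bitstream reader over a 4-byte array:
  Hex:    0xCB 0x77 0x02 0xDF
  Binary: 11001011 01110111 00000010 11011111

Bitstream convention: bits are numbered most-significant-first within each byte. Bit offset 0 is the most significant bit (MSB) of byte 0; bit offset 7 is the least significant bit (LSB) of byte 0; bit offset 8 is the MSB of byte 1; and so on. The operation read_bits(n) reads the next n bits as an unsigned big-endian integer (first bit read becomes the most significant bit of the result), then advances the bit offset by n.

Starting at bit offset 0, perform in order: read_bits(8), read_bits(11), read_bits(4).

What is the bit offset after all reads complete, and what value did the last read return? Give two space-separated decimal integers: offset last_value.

Read 1: bits[0:8] width=8 -> value=203 (bin 11001011); offset now 8 = byte 1 bit 0; 24 bits remain
Read 2: bits[8:19] width=11 -> value=952 (bin 01110111000); offset now 19 = byte 2 bit 3; 13 bits remain
Read 3: bits[19:23] width=4 -> value=1 (bin 0001); offset now 23 = byte 2 bit 7; 9 bits remain

Answer: 23 1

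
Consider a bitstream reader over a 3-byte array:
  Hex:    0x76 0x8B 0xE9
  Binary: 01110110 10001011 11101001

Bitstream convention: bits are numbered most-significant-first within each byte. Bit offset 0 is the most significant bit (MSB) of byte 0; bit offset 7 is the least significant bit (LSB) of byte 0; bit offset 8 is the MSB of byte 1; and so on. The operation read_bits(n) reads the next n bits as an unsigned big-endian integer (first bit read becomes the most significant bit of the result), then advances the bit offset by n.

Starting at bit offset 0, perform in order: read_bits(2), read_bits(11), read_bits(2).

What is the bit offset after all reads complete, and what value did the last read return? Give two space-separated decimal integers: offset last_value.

Answer: 15 1

Derivation:
Read 1: bits[0:2] width=2 -> value=1 (bin 01); offset now 2 = byte 0 bit 2; 22 bits remain
Read 2: bits[2:13] width=11 -> value=1745 (bin 11011010001); offset now 13 = byte 1 bit 5; 11 bits remain
Read 3: bits[13:15] width=2 -> value=1 (bin 01); offset now 15 = byte 1 bit 7; 9 bits remain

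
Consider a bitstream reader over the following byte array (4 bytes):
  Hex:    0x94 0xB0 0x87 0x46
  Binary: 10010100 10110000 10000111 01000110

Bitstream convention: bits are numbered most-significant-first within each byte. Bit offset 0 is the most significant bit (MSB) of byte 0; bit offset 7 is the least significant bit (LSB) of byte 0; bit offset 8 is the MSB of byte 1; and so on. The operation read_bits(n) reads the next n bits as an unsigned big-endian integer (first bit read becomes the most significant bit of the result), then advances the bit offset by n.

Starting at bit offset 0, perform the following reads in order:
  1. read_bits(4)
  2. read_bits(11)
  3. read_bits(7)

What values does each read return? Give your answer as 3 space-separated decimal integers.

Answer: 9 600 33

Derivation:
Read 1: bits[0:4] width=4 -> value=9 (bin 1001); offset now 4 = byte 0 bit 4; 28 bits remain
Read 2: bits[4:15] width=11 -> value=600 (bin 01001011000); offset now 15 = byte 1 bit 7; 17 bits remain
Read 3: bits[15:22] width=7 -> value=33 (bin 0100001); offset now 22 = byte 2 bit 6; 10 bits remain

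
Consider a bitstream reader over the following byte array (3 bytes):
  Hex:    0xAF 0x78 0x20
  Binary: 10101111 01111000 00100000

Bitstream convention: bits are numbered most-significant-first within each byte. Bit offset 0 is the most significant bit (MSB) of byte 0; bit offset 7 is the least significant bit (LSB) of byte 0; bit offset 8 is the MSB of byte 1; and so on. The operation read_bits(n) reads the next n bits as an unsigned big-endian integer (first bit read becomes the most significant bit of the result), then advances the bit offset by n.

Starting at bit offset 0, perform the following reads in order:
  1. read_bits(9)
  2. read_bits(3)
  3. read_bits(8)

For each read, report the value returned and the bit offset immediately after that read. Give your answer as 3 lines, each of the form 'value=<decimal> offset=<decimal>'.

Read 1: bits[0:9] width=9 -> value=350 (bin 101011110); offset now 9 = byte 1 bit 1; 15 bits remain
Read 2: bits[9:12] width=3 -> value=7 (bin 111); offset now 12 = byte 1 bit 4; 12 bits remain
Read 3: bits[12:20] width=8 -> value=130 (bin 10000010); offset now 20 = byte 2 bit 4; 4 bits remain

Answer: value=350 offset=9
value=7 offset=12
value=130 offset=20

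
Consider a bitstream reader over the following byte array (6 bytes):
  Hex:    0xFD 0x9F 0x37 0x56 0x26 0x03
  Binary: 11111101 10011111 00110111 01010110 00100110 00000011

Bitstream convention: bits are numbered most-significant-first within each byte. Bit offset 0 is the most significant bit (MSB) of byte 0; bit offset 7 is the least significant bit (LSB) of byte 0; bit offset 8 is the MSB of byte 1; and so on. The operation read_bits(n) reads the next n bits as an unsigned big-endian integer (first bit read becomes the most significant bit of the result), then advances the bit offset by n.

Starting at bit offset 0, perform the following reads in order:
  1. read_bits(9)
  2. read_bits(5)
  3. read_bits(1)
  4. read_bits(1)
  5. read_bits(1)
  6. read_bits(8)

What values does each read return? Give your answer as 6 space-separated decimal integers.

Answer: 507 7 1 1 0 110

Derivation:
Read 1: bits[0:9] width=9 -> value=507 (bin 111111011); offset now 9 = byte 1 bit 1; 39 bits remain
Read 2: bits[9:14] width=5 -> value=7 (bin 00111); offset now 14 = byte 1 bit 6; 34 bits remain
Read 3: bits[14:15] width=1 -> value=1 (bin 1); offset now 15 = byte 1 bit 7; 33 bits remain
Read 4: bits[15:16] width=1 -> value=1 (bin 1); offset now 16 = byte 2 bit 0; 32 bits remain
Read 5: bits[16:17] width=1 -> value=0 (bin 0); offset now 17 = byte 2 bit 1; 31 bits remain
Read 6: bits[17:25] width=8 -> value=110 (bin 01101110); offset now 25 = byte 3 bit 1; 23 bits remain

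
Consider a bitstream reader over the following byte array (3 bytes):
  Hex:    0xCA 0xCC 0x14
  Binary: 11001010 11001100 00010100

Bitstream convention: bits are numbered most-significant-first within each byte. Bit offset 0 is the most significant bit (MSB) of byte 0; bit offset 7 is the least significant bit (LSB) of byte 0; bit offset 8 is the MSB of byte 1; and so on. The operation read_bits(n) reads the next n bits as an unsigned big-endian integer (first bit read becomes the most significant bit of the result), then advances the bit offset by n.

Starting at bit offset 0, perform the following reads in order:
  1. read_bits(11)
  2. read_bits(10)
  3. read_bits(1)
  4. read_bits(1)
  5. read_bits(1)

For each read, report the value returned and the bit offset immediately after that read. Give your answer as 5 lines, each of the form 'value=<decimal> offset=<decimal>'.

Read 1: bits[0:11] width=11 -> value=1622 (bin 11001010110); offset now 11 = byte 1 bit 3; 13 bits remain
Read 2: bits[11:21] width=10 -> value=386 (bin 0110000010); offset now 21 = byte 2 bit 5; 3 bits remain
Read 3: bits[21:22] width=1 -> value=1 (bin 1); offset now 22 = byte 2 bit 6; 2 bits remain
Read 4: bits[22:23] width=1 -> value=0 (bin 0); offset now 23 = byte 2 bit 7; 1 bits remain
Read 5: bits[23:24] width=1 -> value=0 (bin 0); offset now 24 = byte 3 bit 0; 0 bits remain

Answer: value=1622 offset=11
value=386 offset=21
value=1 offset=22
value=0 offset=23
value=0 offset=24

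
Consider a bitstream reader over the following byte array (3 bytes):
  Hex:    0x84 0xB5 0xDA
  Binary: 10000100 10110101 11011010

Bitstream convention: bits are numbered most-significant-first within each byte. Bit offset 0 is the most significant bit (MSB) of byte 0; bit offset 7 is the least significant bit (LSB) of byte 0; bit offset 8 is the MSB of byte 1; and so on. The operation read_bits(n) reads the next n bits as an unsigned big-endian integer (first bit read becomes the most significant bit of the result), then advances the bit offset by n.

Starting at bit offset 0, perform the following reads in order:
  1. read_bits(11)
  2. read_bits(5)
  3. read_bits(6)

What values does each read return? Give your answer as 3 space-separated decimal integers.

Read 1: bits[0:11] width=11 -> value=1061 (bin 10000100101); offset now 11 = byte 1 bit 3; 13 bits remain
Read 2: bits[11:16] width=5 -> value=21 (bin 10101); offset now 16 = byte 2 bit 0; 8 bits remain
Read 3: bits[16:22] width=6 -> value=54 (bin 110110); offset now 22 = byte 2 bit 6; 2 bits remain

Answer: 1061 21 54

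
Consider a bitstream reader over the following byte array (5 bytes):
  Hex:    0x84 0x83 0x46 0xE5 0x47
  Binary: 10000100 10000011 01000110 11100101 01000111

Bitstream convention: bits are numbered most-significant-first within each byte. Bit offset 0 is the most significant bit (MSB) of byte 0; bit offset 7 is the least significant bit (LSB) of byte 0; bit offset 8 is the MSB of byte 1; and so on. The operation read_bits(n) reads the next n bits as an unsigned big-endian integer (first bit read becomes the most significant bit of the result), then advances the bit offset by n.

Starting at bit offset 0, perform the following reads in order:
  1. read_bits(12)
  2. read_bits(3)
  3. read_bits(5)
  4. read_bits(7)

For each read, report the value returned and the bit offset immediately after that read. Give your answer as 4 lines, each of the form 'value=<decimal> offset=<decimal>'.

Read 1: bits[0:12] width=12 -> value=2120 (bin 100001001000); offset now 12 = byte 1 bit 4; 28 bits remain
Read 2: bits[12:15] width=3 -> value=1 (bin 001); offset now 15 = byte 1 bit 7; 25 bits remain
Read 3: bits[15:20] width=5 -> value=20 (bin 10100); offset now 20 = byte 2 bit 4; 20 bits remain
Read 4: bits[20:27] width=7 -> value=55 (bin 0110111); offset now 27 = byte 3 bit 3; 13 bits remain

Answer: value=2120 offset=12
value=1 offset=15
value=20 offset=20
value=55 offset=27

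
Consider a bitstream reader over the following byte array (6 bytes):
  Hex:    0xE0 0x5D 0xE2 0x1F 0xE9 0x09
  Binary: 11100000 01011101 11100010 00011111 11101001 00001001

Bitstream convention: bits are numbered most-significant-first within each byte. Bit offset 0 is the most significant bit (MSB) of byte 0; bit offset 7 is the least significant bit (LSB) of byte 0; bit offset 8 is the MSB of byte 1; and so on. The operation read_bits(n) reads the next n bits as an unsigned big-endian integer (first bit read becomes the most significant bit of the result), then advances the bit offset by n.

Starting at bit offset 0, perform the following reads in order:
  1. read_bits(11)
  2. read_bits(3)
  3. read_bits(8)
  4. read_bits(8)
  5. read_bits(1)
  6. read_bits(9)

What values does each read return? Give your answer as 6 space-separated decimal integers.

Read 1: bits[0:11] width=11 -> value=1794 (bin 11100000010); offset now 11 = byte 1 bit 3; 37 bits remain
Read 2: bits[11:14] width=3 -> value=7 (bin 111); offset now 14 = byte 1 bit 6; 34 bits remain
Read 3: bits[14:22] width=8 -> value=120 (bin 01111000); offset now 22 = byte 2 bit 6; 26 bits remain
Read 4: bits[22:30] width=8 -> value=135 (bin 10000111); offset now 30 = byte 3 bit 6; 18 bits remain
Read 5: bits[30:31] width=1 -> value=1 (bin 1); offset now 31 = byte 3 bit 7; 17 bits remain
Read 6: bits[31:40] width=9 -> value=489 (bin 111101001); offset now 40 = byte 5 bit 0; 8 bits remain

Answer: 1794 7 120 135 1 489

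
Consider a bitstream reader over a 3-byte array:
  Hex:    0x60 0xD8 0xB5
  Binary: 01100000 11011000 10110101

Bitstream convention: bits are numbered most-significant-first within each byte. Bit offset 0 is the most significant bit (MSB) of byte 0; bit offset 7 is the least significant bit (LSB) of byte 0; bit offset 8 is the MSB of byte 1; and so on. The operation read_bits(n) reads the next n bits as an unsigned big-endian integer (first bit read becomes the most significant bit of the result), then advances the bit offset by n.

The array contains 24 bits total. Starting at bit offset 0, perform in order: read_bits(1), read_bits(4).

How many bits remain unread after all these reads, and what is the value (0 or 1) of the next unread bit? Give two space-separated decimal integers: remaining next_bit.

Answer: 19 0

Derivation:
Read 1: bits[0:1] width=1 -> value=0 (bin 0); offset now 1 = byte 0 bit 1; 23 bits remain
Read 2: bits[1:5] width=4 -> value=12 (bin 1100); offset now 5 = byte 0 bit 5; 19 bits remain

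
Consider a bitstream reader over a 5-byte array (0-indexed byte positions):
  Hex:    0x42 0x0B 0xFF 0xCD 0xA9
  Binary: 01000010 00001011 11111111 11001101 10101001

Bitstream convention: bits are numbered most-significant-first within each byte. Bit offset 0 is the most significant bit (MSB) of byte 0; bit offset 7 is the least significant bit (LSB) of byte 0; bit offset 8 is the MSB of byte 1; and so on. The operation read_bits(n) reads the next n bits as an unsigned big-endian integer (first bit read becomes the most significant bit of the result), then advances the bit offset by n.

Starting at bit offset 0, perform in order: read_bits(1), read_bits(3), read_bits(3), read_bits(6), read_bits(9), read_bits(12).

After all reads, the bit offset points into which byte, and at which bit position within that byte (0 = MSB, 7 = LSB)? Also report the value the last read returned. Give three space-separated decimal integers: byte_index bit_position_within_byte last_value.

Read 1: bits[0:1] width=1 -> value=0 (bin 0); offset now 1 = byte 0 bit 1; 39 bits remain
Read 2: bits[1:4] width=3 -> value=4 (bin 100); offset now 4 = byte 0 bit 4; 36 bits remain
Read 3: bits[4:7] width=3 -> value=1 (bin 001); offset now 7 = byte 0 bit 7; 33 bits remain
Read 4: bits[7:13] width=6 -> value=1 (bin 000001); offset now 13 = byte 1 bit 5; 27 bits remain
Read 5: bits[13:22] width=9 -> value=255 (bin 011111111); offset now 22 = byte 2 bit 6; 18 bits remain
Read 6: bits[22:34] width=12 -> value=3894 (bin 111100110110); offset now 34 = byte 4 bit 2; 6 bits remain

Answer: 4 2 3894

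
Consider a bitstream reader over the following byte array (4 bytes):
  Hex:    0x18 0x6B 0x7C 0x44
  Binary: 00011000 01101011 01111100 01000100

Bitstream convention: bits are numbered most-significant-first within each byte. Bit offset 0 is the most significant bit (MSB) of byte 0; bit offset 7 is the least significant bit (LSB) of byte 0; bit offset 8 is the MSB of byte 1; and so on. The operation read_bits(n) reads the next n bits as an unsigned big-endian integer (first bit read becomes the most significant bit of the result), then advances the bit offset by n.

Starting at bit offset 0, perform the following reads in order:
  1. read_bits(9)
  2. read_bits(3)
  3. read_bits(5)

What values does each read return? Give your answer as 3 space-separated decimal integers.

Read 1: bits[0:9] width=9 -> value=48 (bin 000110000); offset now 9 = byte 1 bit 1; 23 bits remain
Read 2: bits[9:12] width=3 -> value=6 (bin 110); offset now 12 = byte 1 bit 4; 20 bits remain
Read 3: bits[12:17] width=5 -> value=22 (bin 10110); offset now 17 = byte 2 bit 1; 15 bits remain

Answer: 48 6 22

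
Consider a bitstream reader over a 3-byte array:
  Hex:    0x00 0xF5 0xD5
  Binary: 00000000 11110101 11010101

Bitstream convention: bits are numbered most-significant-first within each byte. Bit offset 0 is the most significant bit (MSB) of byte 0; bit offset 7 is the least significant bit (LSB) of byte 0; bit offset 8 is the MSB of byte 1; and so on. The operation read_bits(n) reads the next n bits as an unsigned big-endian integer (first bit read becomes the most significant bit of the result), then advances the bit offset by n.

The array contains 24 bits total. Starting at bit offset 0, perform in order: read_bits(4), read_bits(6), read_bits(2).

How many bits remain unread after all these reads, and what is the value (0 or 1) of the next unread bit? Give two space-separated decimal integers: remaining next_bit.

Read 1: bits[0:4] width=4 -> value=0 (bin 0000); offset now 4 = byte 0 bit 4; 20 bits remain
Read 2: bits[4:10] width=6 -> value=3 (bin 000011); offset now 10 = byte 1 bit 2; 14 bits remain
Read 3: bits[10:12] width=2 -> value=3 (bin 11); offset now 12 = byte 1 bit 4; 12 bits remain

Answer: 12 0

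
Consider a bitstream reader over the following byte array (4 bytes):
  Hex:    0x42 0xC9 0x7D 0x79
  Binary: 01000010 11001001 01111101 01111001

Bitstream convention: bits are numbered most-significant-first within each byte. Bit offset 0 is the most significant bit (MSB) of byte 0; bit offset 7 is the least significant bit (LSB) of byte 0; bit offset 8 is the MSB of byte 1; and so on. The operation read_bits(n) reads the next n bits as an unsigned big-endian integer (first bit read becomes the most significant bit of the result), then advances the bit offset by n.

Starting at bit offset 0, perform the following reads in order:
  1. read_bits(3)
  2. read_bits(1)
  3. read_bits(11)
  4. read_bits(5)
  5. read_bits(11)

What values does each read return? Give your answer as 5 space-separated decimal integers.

Read 1: bits[0:3] width=3 -> value=2 (bin 010); offset now 3 = byte 0 bit 3; 29 bits remain
Read 2: bits[3:4] width=1 -> value=0 (bin 0); offset now 4 = byte 0 bit 4; 28 bits remain
Read 3: bits[4:15] width=11 -> value=356 (bin 00101100100); offset now 15 = byte 1 bit 7; 17 bits remain
Read 4: bits[15:20] width=5 -> value=23 (bin 10111); offset now 20 = byte 2 bit 4; 12 bits remain
Read 5: bits[20:31] width=11 -> value=1724 (bin 11010111100); offset now 31 = byte 3 bit 7; 1 bits remain

Answer: 2 0 356 23 1724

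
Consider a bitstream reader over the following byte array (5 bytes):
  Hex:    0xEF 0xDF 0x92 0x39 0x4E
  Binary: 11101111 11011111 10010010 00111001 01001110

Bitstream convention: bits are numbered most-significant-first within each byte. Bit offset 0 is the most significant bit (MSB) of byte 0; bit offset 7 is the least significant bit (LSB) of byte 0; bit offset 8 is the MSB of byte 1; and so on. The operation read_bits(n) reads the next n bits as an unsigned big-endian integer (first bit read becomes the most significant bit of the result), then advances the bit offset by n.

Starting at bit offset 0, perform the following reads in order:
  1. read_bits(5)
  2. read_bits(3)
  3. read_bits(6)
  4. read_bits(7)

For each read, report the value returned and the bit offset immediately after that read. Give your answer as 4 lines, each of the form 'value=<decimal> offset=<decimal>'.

Read 1: bits[0:5] width=5 -> value=29 (bin 11101); offset now 5 = byte 0 bit 5; 35 bits remain
Read 2: bits[5:8] width=3 -> value=7 (bin 111); offset now 8 = byte 1 bit 0; 32 bits remain
Read 3: bits[8:14] width=6 -> value=55 (bin 110111); offset now 14 = byte 1 bit 6; 26 bits remain
Read 4: bits[14:21] width=7 -> value=114 (bin 1110010); offset now 21 = byte 2 bit 5; 19 bits remain

Answer: value=29 offset=5
value=7 offset=8
value=55 offset=14
value=114 offset=21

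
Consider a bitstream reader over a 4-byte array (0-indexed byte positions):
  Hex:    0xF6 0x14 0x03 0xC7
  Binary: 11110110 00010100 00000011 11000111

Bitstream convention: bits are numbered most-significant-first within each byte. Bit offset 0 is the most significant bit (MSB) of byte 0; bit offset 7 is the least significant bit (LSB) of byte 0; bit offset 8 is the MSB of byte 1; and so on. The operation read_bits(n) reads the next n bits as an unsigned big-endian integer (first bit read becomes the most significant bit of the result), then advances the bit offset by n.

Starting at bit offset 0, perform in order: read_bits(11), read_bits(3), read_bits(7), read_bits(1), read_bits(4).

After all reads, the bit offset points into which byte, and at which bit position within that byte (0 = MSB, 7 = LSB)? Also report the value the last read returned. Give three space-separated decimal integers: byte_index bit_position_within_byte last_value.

Answer: 3 2 15

Derivation:
Read 1: bits[0:11] width=11 -> value=1968 (bin 11110110000); offset now 11 = byte 1 bit 3; 21 bits remain
Read 2: bits[11:14] width=3 -> value=5 (bin 101); offset now 14 = byte 1 bit 6; 18 bits remain
Read 3: bits[14:21] width=7 -> value=0 (bin 0000000); offset now 21 = byte 2 bit 5; 11 bits remain
Read 4: bits[21:22] width=1 -> value=0 (bin 0); offset now 22 = byte 2 bit 6; 10 bits remain
Read 5: bits[22:26] width=4 -> value=15 (bin 1111); offset now 26 = byte 3 bit 2; 6 bits remain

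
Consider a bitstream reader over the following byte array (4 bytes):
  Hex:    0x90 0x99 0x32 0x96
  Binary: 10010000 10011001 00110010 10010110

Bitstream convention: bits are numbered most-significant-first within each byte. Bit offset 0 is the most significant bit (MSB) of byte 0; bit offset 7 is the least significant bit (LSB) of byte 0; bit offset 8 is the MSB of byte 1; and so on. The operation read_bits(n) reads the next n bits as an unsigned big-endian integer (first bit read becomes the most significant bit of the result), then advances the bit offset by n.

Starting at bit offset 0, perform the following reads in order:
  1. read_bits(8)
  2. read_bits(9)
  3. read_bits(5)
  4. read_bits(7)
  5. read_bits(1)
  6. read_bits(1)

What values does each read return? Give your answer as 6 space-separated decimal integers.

Answer: 144 306 12 82 1 1

Derivation:
Read 1: bits[0:8] width=8 -> value=144 (bin 10010000); offset now 8 = byte 1 bit 0; 24 bits remain
Read 2: bits[8:17] width=9 -> value=306 (bin 100110010); offset now 17 = byte 2 bit 1; 15 bits remain
Read 3: bits[17:22] width=5 -> value=12 (bin 01100); offset now 22 = byte 2 bit 6; 10 bits remain
Read 4: bits[22:29] width=7 -> value=82 (bin 1010010); offset now 29 = byte 3 bit 5; 3 bits remain
Read 5: bits[29:30] width=1 -> value=1 (bin 1); offset now 30 = byte 3 bit 6; 2 bits remain
Read 6: bits[30:31] width=1 -> value=1 (bin 1); offset now 31 = byte 3 bit 7; 1 bits remain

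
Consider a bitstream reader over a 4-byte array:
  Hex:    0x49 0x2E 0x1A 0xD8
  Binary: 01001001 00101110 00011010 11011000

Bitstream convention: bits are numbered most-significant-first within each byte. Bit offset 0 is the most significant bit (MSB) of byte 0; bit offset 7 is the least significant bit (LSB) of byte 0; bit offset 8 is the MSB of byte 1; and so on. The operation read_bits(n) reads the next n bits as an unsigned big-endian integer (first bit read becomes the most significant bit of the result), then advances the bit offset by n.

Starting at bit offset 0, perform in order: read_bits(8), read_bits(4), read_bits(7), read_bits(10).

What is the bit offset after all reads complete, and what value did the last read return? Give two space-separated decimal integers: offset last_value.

Read 1: bits[0:8] width=8 -> value=73 (bin 01001001); offset now 8 = byte 1 bit 0; 24 bits remain
Read 2: bits[8:12] width=4 -> value=2 (bin 0010); offset now 12 = byte 1 bit 4; 20 bits remain
Read 3: bits[12:19] width=7 -> value=112 (bin 1110000); offset now 19 = byte 2 bit 3; 13 bits remain
Read 4: bits[19:29] width=10 -> value=859 (bin 1101011011); offset now 29 = byte 3 bit 5; 3 bits remain

Answer: 29 859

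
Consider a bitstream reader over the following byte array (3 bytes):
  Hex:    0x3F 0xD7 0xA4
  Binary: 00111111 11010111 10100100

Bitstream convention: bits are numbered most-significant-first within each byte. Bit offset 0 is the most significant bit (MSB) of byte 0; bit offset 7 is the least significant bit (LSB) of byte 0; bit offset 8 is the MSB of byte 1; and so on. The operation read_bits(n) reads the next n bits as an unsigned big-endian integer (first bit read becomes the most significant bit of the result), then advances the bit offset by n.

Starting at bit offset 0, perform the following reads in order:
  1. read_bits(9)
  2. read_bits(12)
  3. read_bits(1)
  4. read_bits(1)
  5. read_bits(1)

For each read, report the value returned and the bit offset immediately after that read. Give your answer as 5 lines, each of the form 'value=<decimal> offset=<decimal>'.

Answer: value=127 offset=9
value=2804 offset=21
value=1 offset=22
value=0 offset=23
value=0 offset=24

Derivation:
Read 1: bits[0:9] width=9 -> value=127 (bin 001111111); offset now 9 = byte 1 bit 1; 15 bits remain
Read 2: bits[9:21] width=12 -> value=2804 (bin 101011110100); offset now 21 = byte 2 bit 5; 3 bits remain
Read 3: bits[21:22] width=1 -> value=1 (bin 1); offset now 22 = byte 2 bit 6; 2 bits remain
Read 4: bits[22:23] width=1 -> value=0 (bin 0); offset now 23 = byte 2 bit 7; 1 bits remain
Read 5: bits[23:24] width=1 -> value=0 (bin 0); offset now 24 = byte 3 bit 0; 0 bits remain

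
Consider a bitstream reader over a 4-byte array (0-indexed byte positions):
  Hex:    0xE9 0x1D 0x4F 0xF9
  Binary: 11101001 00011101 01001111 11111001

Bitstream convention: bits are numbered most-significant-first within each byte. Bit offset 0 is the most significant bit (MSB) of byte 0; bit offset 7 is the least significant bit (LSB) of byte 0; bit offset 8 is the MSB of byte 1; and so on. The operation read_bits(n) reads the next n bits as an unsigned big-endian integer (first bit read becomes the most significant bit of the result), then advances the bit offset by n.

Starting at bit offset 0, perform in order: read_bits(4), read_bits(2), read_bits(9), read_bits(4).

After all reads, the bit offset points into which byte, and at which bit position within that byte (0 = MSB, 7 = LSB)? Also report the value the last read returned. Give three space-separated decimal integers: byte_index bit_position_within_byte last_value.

Read 1: bits[0:4] width=4 -> value=14 (bin 1110); offset now 4 = byte 0 bit 4; 28 bits remain
Read 2: bits[4:6] width=2 -> value=2 (bin 10); offset now 6 = byte 0 bit 6; 26 bits remain
Read 3: bits[6:15] width=9 -> value=142 (bin 010001110); offset now 15 = byte 1 bit 7; 17 bits remain
Read 4: bits[15:19] width=4 -> value=10 (bin 1010); offset now 19 = byte 2 bit 3; 13 bits remain

Answer: 2 3 10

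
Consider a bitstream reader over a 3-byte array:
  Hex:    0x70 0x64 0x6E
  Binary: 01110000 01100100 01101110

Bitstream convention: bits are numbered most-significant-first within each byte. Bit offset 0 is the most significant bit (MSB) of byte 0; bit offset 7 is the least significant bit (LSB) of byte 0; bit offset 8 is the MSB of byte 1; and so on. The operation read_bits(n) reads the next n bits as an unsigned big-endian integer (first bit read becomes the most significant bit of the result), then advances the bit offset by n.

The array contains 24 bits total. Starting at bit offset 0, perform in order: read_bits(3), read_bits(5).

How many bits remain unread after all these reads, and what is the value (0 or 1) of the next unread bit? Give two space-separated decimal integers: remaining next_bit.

Answer: 16 0

Derivation:
Read 1: bits[0:3] width=3 -> value=3 (bin 011); offset now 3 = byte 0 bit 3; 21 bits remain
Read 2: bits[3:8] width=5 -> value=16 (bin 10000); offset now 8 = byte 1 bit 0; 16 bits remain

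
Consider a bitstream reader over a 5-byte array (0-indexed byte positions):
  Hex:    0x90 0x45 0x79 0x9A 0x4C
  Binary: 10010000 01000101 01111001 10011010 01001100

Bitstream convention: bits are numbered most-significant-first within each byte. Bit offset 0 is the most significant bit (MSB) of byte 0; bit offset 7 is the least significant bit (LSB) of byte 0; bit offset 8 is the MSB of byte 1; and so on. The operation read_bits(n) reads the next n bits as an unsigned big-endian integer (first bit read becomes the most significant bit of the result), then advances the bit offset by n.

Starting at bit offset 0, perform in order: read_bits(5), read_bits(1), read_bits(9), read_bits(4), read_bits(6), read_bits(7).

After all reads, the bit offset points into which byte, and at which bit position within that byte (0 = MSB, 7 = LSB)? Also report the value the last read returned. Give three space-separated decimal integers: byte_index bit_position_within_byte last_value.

Answer: 4 0 26

Derivation:
Read 1: bits[0:5] width=5 -> value=18 (bin 10010); offset now 5 = byte 0 bit 5; 35 bits remain
Read 2: bits[5:6] width=1 -> value=0 (bin 0); offset now 6 = byte 0 bit 6; 34 bits remain
Read 3: bits[6:15] width=9 -> value=34 (bin 000100010); offset now 15 = byte 1 bit 7; 25 bits remain
Read 4: bits[15:19] width=4 -> value=11 (bin 1011); offset now 19 = byte 2 bit 3; 21 bits remain
Read 5: bits[19:25] width=6 -> value=51 (bin 110011); offset now 25 = byte 3 bit 1; 15 bits remain
Read 6: bits[25:32] width=7 -> value=26 (bin 0011010); offset now 32 = byte 4 bit 0; 8 bits remain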